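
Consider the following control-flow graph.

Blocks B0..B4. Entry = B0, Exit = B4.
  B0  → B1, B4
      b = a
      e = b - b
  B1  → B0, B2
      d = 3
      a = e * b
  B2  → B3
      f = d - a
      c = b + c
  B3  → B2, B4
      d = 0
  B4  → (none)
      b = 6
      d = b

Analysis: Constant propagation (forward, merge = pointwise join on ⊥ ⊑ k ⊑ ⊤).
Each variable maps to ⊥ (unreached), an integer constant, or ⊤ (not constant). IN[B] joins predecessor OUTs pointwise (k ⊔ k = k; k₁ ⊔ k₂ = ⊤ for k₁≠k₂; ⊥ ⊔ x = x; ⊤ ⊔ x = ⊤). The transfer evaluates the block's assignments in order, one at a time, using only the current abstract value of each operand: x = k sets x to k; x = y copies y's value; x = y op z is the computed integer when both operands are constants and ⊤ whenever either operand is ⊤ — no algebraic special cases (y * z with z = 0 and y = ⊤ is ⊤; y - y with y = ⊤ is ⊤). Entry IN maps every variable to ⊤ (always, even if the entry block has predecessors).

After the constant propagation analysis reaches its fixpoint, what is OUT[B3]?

Answer: {a: ⊤, b: ⊤, c: ⊤, d: 0, e: ⊤, f: ⊤}

Working:
Per-block solution:
  B0: | IN=(all ⊤) | OUT=(all ⊤)
  B1: | IN=(all ⊤) | OUT={d:3; rest ⊤}
  B2: | IN=(all ⊤) | OUT=(all ⊤)
  B3: | IN=(all ⊤) | OUT={d:0; rest ⊤}
  B4: | IN=(all ⊤) | OUT={b:6, d:6; rest ⊤}

Merge at B3: IN[B3] = OUT[B2] = {a: ⊤, b: ⊤, c: ⊤, d: ⊤, e: ⊤, f: ⊤}
Applying B3's transfer function to that IN value gives OUT[B3] (row B3 above).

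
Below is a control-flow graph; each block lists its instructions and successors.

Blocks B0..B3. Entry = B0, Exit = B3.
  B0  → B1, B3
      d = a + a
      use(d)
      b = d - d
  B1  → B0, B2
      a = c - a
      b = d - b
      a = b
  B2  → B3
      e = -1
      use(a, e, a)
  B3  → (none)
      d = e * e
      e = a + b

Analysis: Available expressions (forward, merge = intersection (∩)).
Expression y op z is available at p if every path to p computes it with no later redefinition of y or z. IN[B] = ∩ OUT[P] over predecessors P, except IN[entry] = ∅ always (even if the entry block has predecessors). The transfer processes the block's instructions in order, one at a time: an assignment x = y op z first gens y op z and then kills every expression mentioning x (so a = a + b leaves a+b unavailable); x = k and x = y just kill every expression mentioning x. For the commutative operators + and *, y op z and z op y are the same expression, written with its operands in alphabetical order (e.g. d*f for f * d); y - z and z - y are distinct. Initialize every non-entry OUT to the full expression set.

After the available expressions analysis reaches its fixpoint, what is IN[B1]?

Answer: {a+a, d-d}

Derivation:
Per-block solution:
  B0:  IN={}  OUT={a+a, d-d}
  B1:  IN={a+a, d-d}  OUT={d-d}
  B2:  IN={d-d}  OUT={d-d}
  B3:  IN={d-d}  OUT={a+b}

Merge at B1: IN[B1] = OUT[B0] = {a+a, d-d}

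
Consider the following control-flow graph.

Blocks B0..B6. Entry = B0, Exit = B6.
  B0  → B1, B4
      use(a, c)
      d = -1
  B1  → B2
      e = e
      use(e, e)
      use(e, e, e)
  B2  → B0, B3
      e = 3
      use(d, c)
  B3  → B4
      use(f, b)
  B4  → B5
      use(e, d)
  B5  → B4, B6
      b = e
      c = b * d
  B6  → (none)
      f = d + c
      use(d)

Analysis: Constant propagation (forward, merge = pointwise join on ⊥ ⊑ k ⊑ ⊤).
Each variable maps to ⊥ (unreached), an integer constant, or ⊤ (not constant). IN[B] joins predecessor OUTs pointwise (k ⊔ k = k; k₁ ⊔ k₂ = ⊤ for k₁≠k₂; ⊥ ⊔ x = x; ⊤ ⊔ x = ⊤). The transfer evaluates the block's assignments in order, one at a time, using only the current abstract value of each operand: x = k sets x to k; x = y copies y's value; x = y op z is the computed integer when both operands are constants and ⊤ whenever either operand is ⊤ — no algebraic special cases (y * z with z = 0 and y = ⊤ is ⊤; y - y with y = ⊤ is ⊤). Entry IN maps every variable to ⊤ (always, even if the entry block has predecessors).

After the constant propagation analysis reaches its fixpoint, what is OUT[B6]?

Converged values:
  B0:   IN=(all ⊤)   OUT={d:-1; rest ⊤}
  B1:   IN={d:-1; rest ⊤}   OUT={d:-1; rest ⊤}
  B2:   IN={d:-1; rest ⊤}   OUT={d:-1, e:3; rest ⊤}
  B3:   IN={d:-1, e:3; rest ⊤}   OUT={d:-1, e:3; rest ⊤}
  B4:   IN={d:-1; rest ⊤}   OUT={d:-1; rest ⊤}
  B5:   IN={d:-1; rest ⊤}   OUT={d:-1; rest ⊤}
  B6:   IN={d:-1; rest ⊤}   OUT={d:-1; rest ⊤}

Merge at B6: IN[B6] = OUT[B5] = {a: ⊤, b: ⊤, c: ⊤, d: -1, e: ⊤, f: ⊤}
Applying B6's transfer function to that IN value gives OUT[B6] (row B6 above).

Answer: {a: ⊤, b: ⊤, c: ⊤, d: -1, e: ⊤, f: ⊤}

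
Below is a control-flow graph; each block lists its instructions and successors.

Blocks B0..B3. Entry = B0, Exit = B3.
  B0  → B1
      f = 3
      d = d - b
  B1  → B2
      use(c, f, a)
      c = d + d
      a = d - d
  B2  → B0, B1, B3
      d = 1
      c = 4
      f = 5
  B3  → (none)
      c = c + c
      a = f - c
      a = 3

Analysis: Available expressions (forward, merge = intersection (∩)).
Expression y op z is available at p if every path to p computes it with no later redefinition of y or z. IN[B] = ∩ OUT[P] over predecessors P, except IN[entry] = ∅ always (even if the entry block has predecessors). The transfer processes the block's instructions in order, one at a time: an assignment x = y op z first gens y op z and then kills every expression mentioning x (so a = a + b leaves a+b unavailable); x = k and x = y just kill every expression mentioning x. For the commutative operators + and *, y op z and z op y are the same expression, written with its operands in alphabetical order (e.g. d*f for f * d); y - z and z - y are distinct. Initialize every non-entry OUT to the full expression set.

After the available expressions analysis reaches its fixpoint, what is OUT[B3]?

Answer: {f-c}

Derivation:
Fixpoint table:
  B0: | IN={} | OUT={}
  B1: | IN={} | OUT={d+d, d-d}
  B2: | IN={d+d, d-d} | OUT={}
  B3: | IN={} | OUT={f-c}

Merge at B3: IN[B3] = OUT[B2] = {}
Applying B3's transfer function to that IN value gives OUT[B3] (row B3 above).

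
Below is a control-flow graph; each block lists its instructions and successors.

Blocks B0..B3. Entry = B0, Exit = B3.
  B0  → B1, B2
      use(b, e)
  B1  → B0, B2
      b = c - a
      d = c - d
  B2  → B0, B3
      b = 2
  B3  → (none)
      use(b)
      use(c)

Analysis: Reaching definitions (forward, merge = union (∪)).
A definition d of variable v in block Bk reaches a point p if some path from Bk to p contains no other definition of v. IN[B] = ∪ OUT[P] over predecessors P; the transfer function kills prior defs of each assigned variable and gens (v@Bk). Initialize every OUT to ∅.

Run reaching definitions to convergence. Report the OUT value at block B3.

Per-block solution:
  B0:  IN={b@B1, b@B2, d@B1}  OUT={b@B1, b@B2, d@B1}
  B1:  IN={b@B1, b@B2, d@B1}  OUT={b@B1, d@B1}
  B2:  IN={b@B1, b@B2, d@B1}  OUT={b@B2, d@B1}
  B3:  IN={b@B2, d@B1}  OUT={b@B2, d@B1}

Merge at B3: IN[B3] = OUT[B2] = {b@B2, d@B1}
Applying B3's transfer function to that IN value gives OUT[B3] (row B3 above).

Answer: {b@B2, d@B1}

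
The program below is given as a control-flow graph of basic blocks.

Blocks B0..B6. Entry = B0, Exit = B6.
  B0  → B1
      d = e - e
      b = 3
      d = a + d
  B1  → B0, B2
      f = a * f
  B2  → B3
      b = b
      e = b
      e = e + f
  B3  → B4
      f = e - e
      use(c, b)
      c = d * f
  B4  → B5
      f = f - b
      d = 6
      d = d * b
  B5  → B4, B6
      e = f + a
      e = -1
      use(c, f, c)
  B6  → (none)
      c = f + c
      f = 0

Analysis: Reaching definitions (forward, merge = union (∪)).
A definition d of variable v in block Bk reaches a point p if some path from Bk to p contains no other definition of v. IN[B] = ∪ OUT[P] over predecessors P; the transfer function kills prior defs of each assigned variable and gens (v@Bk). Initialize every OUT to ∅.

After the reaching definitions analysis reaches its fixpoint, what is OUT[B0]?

Fixpoint table:
  B0:   IN={b@B0, d@B0, f@B1}   OUT={b@B0, d@B0, f@B1}
  B1:   IN={b@B0, d@B0, f@B1}   OUT={b@B0, d@B0, f@B1}
  B2:   IN={b@B0, d@B0, f@B1}   OUT={b@B2, d@B0, e@B2, f@B1}
  B3:   IN={b@B2, d@B0, e@B2, f@B1}   OUT={b@B2, c@B3, d@B0, e@B2, f@B3}
  B4:   IN={b@B2, c@B3, d@B0, d@B4, e@B2, e@B5, f@B3, f@B4}   OUT={b@B2, c@B3, d@B4, e@B2, e@B5, f@B4}
  B5:   IN={b@B2, c@B3, d@B4, e@B2, e@B5, f@B4}   OUT={b@B2, c@B3, d@B4, e@B5, f@B4}
  B6:   IN={b@B2, c@B3, d@B4, e@B5, f@B4}   OUT={b@B2, c@B6, d@B4, e@B5, f@B6}

Merge at B0 (entry node, so the boundary value {} is joined with the incoming edge(s)): IN[B0] = {} ⊔ OUT[B1] = {b@B0, d@B0, f@B1}
Applying B0's transfer function to that IN value gives OUT[B0] (row B0 above).

Answer: {b@B0, d@B0, f@B1}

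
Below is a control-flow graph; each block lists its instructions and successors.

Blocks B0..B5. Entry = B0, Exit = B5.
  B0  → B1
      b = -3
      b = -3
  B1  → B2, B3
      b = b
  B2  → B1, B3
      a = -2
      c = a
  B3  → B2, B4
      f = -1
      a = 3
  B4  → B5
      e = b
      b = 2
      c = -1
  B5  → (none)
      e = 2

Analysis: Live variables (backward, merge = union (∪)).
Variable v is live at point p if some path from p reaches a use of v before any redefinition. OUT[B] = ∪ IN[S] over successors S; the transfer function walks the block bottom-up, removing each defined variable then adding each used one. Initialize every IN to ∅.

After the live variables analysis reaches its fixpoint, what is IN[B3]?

Converged values:
  B0:  IN={}  OUT={b}
  B1:  IN={b}  OUT={b}
  B2:  IN={b}  OUT={b}
  B3:  IN={b}  OUT={b}
  B4:  IN={b}  OUT={}
  B5:  IN={}  OUT={}

Merge at B3: OUT[B3] = IN[B2] ⊔ IN[B4] = {b}
Applying B3's transfer function to that OUT value gives IN[B3] (row B3 above).

Answer: {b}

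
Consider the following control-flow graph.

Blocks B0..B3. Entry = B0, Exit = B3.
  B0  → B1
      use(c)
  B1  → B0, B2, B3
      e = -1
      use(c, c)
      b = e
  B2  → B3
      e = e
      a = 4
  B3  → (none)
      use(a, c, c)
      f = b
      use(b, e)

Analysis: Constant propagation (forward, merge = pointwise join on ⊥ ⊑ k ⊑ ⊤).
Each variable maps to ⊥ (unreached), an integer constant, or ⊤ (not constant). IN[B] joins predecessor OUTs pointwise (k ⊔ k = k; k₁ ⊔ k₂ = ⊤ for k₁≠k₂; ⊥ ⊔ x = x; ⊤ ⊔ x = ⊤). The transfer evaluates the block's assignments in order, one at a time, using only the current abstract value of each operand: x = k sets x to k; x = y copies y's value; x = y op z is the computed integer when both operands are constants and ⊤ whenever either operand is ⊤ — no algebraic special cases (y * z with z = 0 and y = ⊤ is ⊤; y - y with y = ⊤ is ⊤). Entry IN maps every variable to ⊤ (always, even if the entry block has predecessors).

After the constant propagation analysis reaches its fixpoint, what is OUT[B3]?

Per-block solution:
  B0:   IN=(all ⊤)   OUT=(all ⊤)
  B1:   IN=(all ⊤)   OUT={b:-1, e:-1; rest ⊤}
  B2:   IN={b:-1, e:-1; rest ⊤}   OUT={a:4, b:-1, e:-1; rest ⊤}
  B3:   IN={b:-1, e:-1; rest ⊤}   OUT={b:-1, e:-1, f:-1; rest ⊤}

Merge at B3: IN[B3] = OUT[B1] ⊔ OUT[B2] = {a: ⊤, b: -1, c: ⊤, d: ⊤, e: -1, f: ⊤}
Applying B3's transfer function to that IN value gives OUT[B3] (row B3 above).

Answer: {a: ⊤, b: -1, c: ⊤, d: ⊤, e: -1, f: -1}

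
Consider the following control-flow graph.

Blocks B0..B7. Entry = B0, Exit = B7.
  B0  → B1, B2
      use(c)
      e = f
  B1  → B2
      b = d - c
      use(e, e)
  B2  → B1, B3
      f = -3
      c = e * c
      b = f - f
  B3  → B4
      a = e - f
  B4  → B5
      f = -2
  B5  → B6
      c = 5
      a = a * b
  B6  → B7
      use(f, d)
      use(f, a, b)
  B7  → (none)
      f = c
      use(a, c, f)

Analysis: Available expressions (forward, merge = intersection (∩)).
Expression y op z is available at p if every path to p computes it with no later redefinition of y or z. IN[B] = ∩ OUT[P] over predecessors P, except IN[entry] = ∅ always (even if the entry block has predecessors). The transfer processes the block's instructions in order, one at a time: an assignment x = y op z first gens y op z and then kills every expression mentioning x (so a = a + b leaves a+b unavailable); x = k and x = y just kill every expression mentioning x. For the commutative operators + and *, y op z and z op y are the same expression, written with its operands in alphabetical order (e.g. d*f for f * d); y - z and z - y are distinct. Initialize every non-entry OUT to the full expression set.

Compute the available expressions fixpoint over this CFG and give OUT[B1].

Answer: {d-c}

Trace:
Per-block solution:
  B0:  IN={}  OUT={}
  B1:  IN={}  OUT={d-c}
  B2:  IN={}  OUT={f-f}
  B3:  IN={f-f}  OUT={e-f, f-f}
  B4:  IN={e-f, f-f}  OUT={}
  B5:  IN={}  OUT={}
  B6:  IN={}  OUT={}
  B7:  IN={}  OUT={}

Merge at B1: IN[B1] = OUT[B0] ∩ OUT[B2] = {}
Applying B1's transfer function to that IN value gives OUT[B1] (row B1 above).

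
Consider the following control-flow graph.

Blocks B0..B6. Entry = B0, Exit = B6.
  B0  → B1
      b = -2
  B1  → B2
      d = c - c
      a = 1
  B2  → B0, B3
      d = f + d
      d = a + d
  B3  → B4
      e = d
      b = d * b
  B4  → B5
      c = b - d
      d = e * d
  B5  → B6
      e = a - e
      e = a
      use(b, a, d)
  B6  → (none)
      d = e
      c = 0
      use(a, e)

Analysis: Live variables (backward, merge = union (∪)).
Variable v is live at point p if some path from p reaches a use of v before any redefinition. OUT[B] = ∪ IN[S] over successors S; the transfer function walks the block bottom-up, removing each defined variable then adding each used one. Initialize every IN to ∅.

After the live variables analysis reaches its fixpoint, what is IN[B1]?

Converged values:
  B0:  IN={c, f}  OUT={b, c, f}
  B1:  IN={b, c, f}  OUT={a, b, c, d, f}
  B2:  IN={a, b, c, d, f}  OUT={a, b, c, d, f}
  B3:  IN={a, b, d}  OUT={a, b, d, e}
  B4:  IN={a, b, d, e}  OUT={a, b, d, e}
  B5:  IN={a, b, d, e}  OUT={a, e}
  B6:  IN={a, e}  OUT={}

Merge at B1: OUT[B1] = IN[B2] = {a, b, c, d, f}
Applying B1's transfer function to that OUT value gives IN[B1] (row B1 above).

Answer: {b, c, f}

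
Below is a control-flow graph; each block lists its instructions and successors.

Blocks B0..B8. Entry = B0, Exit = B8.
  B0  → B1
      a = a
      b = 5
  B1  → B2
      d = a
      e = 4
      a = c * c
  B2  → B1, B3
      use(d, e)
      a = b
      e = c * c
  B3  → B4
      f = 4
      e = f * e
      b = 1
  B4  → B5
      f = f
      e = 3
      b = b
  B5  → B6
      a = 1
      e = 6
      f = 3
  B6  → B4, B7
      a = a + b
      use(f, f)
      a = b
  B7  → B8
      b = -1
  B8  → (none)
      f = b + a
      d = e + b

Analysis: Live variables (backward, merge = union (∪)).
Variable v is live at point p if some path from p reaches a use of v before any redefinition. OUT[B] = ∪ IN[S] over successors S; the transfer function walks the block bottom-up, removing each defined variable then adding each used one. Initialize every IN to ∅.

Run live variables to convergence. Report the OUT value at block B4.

Converged values:
  B0:   IN={a, c}   OUT={a, b, c}
  B1:   IN={a, b, c}   OUT={b, c, d, e}
  B2:   IN={b, c, d, e}   OUT={a, b, c, e}
  B3:   IN={e}   OUT={b, f}
  B4:   IN={b, f}   OUT={b}
  B5:   IN={b}   OUT={a, b, e, f}
  B6:   IN={a, b, e, f}   OUT={a, b, e, f}
  B7:   IN={a, e}   OUT={a, b, e}
  B8:   IN={a, b, e}   OUT={}

Merge at B4: OUT[B4] = IN[B5] = {b}

Answer: {b}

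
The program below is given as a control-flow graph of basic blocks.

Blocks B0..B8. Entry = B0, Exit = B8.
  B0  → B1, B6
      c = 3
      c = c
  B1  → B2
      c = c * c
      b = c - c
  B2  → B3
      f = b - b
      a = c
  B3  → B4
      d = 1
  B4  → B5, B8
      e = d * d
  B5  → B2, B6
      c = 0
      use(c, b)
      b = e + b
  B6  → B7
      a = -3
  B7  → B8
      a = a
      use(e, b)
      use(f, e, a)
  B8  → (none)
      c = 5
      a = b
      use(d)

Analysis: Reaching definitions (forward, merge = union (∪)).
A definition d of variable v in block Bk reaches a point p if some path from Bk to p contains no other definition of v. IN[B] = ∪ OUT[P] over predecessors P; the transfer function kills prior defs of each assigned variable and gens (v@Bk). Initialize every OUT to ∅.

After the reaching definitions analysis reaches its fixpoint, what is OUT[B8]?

Answer: {a@B8, b@B1, b@B5, c@B8, d@B3, e@B4, f@B2}

Derivation:
Fixpoint table:
  B0: | IN={} | OUT={c@B0}
  B1: | IN={c@B0} | OUT={b@B1, c@B1}
  B2: | IN={a@B2, b@B1, b@B5, c@B1, c@B5, d@B3, e@B4, f@B2} | OUT={a@B2, b@B1, b@B5, c@B1, c@B5, d@B3, e@B4, f@B2}
  B3: | IN={a@B2, b@B1, b@B5, c@B1, c@B5, d@B3, e@B4, f@B2} | OUT={a@B2, b@B1, b@B5, c@B1, c@B5, d@B3, e@B4, f@B2}
  B4: | IN={a@B2, b@B1, b@B5, c@B1, c@B5, d@B3, e@B4, f@B2} | OUT={a@B2, b@B1, b@B5, c@B1, c@B5, d@B3, e@B4, f@B2}
  B5: | IN={a@B2, b@B1, b@B5, c@B1, c@B5, d@B3, e@B4, f@B2} | OUT={a@B2, b@B5, c@B5, d@B3, e@B4, f@B2}
  B6: | IN={a@B2, b@B5, c@B0, c@B5, d@B3, e@B4, f@B2} | OUT={a@B6, b@B5, c@B0, c@B5, d@B3, e@B4, f@B2}
  B7: | IN={a@B6, b@B5, c@B0, c@B5, d@B3, e@B4, f@B2} | OUT={a@B7, b@B5, c@B0, c@B5, d@B3, e@B4, f@B2}
  B8: | IN={a@B2, a@B7, b@B1, b@B5, c@B0, c@B1, c@B5, d@B3, e@B4, f@B2} | OUT={a@B8, b@B1, b@B5, c@B8, d@B3, e@B4, f@B2}

Merge at B8: IN[B8] = OUT[B4] ⊔ OUT[B7] = {a@B2, a@B7, b@B1, b@B5, c@B0, c@B1, c@B5, d@B3, e@B4, f@B2}
Applying B8's transfer function to that IN value gives OUT[B8] (row B8 above).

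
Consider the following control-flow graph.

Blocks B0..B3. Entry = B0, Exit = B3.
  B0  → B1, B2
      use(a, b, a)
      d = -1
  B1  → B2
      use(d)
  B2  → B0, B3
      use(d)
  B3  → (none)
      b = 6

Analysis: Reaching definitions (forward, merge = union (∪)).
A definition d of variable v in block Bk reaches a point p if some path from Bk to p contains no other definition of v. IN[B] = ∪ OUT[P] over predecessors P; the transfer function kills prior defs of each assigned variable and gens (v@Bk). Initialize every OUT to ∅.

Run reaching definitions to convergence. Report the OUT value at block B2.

Answer: {d@B0}

Working:
Fixpoint table:
  B0: | IN={d@B0} | OUT={d@B0}
  B1: | IN={d@B0} | OUT={d@B0}
  B2: | IN={d@B0} | OUT={d@B0}
  B3: | IN={d@B0} | OUT={b@B3, d@B0}

Merge at B2: IN[B2] = OUT[B0] ⊔ OUT[B1] = {d@B0}
Applying B2's transfer function to that IN value gives OUT[B2] (row B2 above).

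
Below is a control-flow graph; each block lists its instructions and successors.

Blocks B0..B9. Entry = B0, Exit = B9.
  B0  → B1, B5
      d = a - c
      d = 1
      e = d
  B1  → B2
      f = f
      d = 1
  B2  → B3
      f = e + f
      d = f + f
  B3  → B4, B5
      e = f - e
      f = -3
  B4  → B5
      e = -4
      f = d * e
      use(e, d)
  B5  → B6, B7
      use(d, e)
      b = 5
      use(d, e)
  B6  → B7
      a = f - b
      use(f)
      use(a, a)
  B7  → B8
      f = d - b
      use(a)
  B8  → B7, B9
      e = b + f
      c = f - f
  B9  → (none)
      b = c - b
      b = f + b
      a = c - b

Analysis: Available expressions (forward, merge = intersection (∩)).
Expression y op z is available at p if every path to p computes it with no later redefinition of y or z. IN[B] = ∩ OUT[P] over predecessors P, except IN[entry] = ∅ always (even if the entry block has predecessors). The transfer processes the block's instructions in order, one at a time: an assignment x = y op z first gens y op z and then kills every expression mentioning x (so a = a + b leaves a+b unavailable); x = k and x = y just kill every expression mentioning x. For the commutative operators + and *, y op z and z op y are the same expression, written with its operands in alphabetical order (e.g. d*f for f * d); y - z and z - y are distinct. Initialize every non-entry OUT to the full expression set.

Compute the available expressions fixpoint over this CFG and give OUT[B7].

Fixpoint table:
  B0:   IN={}   OUT={a-c}
  B1:   IN={a-c}   OUT={a-c}
  B2:   IN={a-c}   OUT={a-c, f+f}
  B3:   IN={a-c, f+f}   OUT={a-c}
  B4:   IN={a-c}   OUT={a-c, d*e}
  B5:   IN={a-c}   OUT={a-c}
  B6:   IN={a-c}   OUT={f-b}
  B7:   IN={}   OUT={d-b}
  B8:   IN={d-b}   OUT={b+f, d-b, f-f}
  B9:   IN={b+f, d-b, f-f}   OUT={c-b, f-f}

Merge at B7: IN[B7] = OUT[B5] ∩ OUT[B6] ∩ OUT[B8] = {}
Applying B7's transfer function to that IN value gives OUT[B7] (row B7 above).

Answer: {d-b}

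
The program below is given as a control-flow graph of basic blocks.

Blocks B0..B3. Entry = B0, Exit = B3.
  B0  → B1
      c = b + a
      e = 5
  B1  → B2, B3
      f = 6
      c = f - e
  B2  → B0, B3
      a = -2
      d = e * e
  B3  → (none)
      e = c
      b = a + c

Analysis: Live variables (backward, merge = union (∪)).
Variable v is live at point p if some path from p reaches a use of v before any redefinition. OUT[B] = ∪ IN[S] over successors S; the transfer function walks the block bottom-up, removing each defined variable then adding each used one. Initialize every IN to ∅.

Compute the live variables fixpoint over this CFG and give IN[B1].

Fixpoint table:
  B0:   IN={a, b}   OUT={a, b, e}
  B1:   IN={a, b, e}   OUT={a, b, c, e}
  B2:   IN={b, c, e}   OUT={a, b, c}
  B3:   IN={a, c}   OUT={}

Merge at B1: OUT[B1] = IN[B2] ⊔ IN[B3] = {a, b, c, e}
Applying B1's transfer function to that OUT value gives IN[B1] (row B1 above).

Answer: {a, b, e}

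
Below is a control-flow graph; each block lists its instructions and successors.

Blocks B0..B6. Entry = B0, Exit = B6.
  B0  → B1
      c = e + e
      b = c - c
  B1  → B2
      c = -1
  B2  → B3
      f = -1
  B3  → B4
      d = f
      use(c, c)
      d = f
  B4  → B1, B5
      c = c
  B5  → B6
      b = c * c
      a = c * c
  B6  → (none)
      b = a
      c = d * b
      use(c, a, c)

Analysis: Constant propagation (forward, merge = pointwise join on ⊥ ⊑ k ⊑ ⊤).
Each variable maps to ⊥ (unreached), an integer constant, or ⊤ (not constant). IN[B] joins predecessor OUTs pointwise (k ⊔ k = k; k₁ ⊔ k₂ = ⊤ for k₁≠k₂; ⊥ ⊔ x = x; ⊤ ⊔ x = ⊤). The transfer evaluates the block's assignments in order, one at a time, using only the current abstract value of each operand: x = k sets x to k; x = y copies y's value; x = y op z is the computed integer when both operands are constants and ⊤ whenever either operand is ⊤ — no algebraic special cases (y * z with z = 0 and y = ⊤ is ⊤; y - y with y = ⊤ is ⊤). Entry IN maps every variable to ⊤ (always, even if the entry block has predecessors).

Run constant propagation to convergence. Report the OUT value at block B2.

Converged values:
  B0:   IN=(all ⊤)   OUT=(all ⊤)
  B1:   IN=(all ⊤)   OUT={c:-1; rest ⊤}
  B2:   IN={c:-1; rest ⊤}   OUT={c:-1, f:-1; rest ⊤}
  B3:   IN={c:-1, f:-1; rest ⊤}   OUT={c:-1, d:-1, f:-1; rest ⊤}
  B4:   IN={c:-1, d:-1, f:-1; rest ⊤}   OUT={c:-1, d:-1, f:-1; rest ⊤}
  B5:   IN={c:-1, d:-1, f:-1; rest ⊤}   OUT={a:1, b:1, c:-1, d:-1, f:-1; rest ⊤}
  B6:   IN={a:1, b:1, c:-1, d:-1, f:-1; rest ⊤}   OUT={a:1, b:1, c:-1, d:-1, f:-1; rest ⊤}

Merge at B2: IN[B2] = OUT[B1] = {a: ⊤, b: ⊤, c: -1, d: ⊤, e: ⊤, f: ⊤}
Applying B2's transfer function to that IN value gives OUT[B2] (row B2 above).

Answer: {a: ⊤, b: ⊤, c: -1, d: ⊤, e: ⊤, f: -1}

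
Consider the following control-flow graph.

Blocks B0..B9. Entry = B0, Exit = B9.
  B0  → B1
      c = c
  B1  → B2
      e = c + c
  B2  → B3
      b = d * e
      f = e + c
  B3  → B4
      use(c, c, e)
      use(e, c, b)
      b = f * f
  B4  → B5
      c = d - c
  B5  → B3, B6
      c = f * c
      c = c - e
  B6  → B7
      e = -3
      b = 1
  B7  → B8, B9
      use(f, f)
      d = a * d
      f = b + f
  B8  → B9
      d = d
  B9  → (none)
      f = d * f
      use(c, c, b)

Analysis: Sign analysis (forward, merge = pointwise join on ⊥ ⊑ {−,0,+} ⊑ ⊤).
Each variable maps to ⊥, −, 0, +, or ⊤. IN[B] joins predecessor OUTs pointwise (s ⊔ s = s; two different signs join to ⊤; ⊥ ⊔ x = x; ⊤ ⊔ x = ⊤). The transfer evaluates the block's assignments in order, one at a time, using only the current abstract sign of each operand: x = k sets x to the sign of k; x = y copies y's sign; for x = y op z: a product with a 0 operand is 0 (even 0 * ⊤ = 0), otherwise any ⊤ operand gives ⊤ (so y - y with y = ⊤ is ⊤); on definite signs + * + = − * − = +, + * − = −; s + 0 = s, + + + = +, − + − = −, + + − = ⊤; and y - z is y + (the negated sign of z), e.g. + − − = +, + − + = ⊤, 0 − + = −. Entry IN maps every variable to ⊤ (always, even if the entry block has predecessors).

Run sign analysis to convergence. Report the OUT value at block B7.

Answer: {a: ⊤, b: +, c: ⊤, d: ⊤, e: -, f: ⊤}

Working:
Per-block solution:
  B0:   IN=(all ⊤)   OUT=(all ⊤)
  B1:   IN=(all ⊤)   OUT=(all ⊤)
  B2:   IN=(all ⊤)   OUT=(all ⊤)
  B3:   IN=(all ⊤)   OUT=(all ⊤)
  B4:   IN=(all ⊤)   OUT=(all ⊤)
  B5:   IN=(all ⊤)   OUT=(all ⊤)
  B6:   IN=(all ⊤)   OUT={b:+, e:-; rest ⊤}
  B7:   IN={b:+, e:-; rest ⊤}   OUT={b:+, e:-; rest ⊤}
  B8:   IN={b:+, e:-; rest ⊤}   OUT={b:+, e:-; rest ⊤}
  B9:   IN={b:+, e:-; rest ⊤}   OUT={b:+, e:-; rest ⊤}

Merge at B7: IN[B7] = OUT[B6] = {a: ⊤, b: +, c: ⊤, d: ⊤, e: -, f: ⊤}
Applying B7's transfer function to that IN value gives OUT[B7] (row B7 above).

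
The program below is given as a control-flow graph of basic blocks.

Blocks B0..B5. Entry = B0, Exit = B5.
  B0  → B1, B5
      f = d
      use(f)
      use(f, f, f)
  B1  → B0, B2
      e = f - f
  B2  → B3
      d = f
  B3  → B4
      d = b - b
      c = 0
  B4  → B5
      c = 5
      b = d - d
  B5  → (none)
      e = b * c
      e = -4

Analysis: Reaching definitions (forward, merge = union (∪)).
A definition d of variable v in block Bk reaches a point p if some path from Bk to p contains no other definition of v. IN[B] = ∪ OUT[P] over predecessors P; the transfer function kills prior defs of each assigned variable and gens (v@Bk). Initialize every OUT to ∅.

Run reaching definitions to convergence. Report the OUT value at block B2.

Per-block solution:
  B0:   IN={e@B1, f@B0}   OUT={e@B1, f@B0}
  B1:   IN={e@B1, f@B0}   OUT={e@B1, f@B0}
  B2:   IN={e@B1, f@B0}   OUT={d@B2, e@B1, f@B0}
  B3:   IN={d@B2, e@B1, f@B0}   OUT={c@B3, d@B3, e@B1, f@B0}
  B4:   IN={c@B3, d@B3, e@B1, f@B0}   OUT={b@B4, c@B4, d@B3, e@B1, f@B0}
  B5:   IN={b@B4, c@B4, d@B3, e@B1, f@B0}   OUT={b@B4, c@B4, d@B3, e@B5, f@B0}

Merge at B2: IN[B2] = OUT[B1] = {e@B1, f@B0}
Applying B2's transfer function to that IN value gives OUT[B2] (row B2 above).

Answer: {d@B2, e@B1, f@B0}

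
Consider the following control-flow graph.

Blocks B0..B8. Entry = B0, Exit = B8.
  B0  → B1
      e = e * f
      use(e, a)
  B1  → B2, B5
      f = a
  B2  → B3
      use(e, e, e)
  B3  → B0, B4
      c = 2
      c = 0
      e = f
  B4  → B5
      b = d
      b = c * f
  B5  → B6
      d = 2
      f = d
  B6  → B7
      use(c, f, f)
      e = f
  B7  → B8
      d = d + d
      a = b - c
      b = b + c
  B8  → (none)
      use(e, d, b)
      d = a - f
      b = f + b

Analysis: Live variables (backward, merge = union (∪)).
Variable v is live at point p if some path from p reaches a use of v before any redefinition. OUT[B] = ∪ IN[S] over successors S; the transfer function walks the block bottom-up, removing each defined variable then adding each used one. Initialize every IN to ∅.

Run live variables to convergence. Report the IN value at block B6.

Answer: {b, c, d, f}

Derivation:
Fixpoint table:
  B0:   IN={a, b, c, d, e, f}   OUT={a, b, c, d, e}
  B1:   IN={a, b, c, d, e}   OUT={a, b, c, d, e, f}
  B2:   IN={a, b, d, e, f}   OUT={a, b, d, f}
  B3:   IN={a, b, d, f}   OUT={a, b, c, d, e, f}
  B4:   IN={c, d, f}   OUT={b, c}
  B5:   IN={b, c}   OUT={b, c, d, f}
  B6:   IN={b, c, d, f}   OUT={b, c, d, e, f}
  B7:   IN={b, c, d, e, f}   OUT={a, b, d, e, f}
  B8:   IN={a, b, d, e, f}   OUT={}

Merge at B6: OUT[B6] = IN[B7] = {b, c, d, e, f}
Applying B6's transfer function to that OUT value gives IN[B6] (row B6 above).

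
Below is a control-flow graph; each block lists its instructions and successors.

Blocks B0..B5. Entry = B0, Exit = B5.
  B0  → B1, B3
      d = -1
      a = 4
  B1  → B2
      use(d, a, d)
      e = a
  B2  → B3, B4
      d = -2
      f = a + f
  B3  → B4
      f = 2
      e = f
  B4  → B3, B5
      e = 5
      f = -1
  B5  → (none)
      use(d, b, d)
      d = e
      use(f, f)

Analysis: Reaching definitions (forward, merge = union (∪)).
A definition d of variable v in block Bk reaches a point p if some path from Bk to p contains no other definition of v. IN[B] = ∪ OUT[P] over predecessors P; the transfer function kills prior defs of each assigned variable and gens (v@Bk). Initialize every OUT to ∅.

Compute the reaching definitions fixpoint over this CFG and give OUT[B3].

Per-block solution:
  B0:   IN={}   OUT={a@B0, d@B0}
  B1:   IN={a@B0, d@B0}   OUT={a@B0, d@B0, e@B1}
  B2:   IN={a@B0, d@B0, e@B1}   OUT={a@B0, d@B2, e@B1, f@B2}
  B3:   IN={a@B0, d@B0, d@B2, e@B1, e@B4, f@B2, f@B4}   OUT={a@B0, d@B0, d@B2, e@B3, f@B3}
  B4:   IN={a@B0, d@B0, d@B2, e@B1, e@B3, f@B2, f@B3}   OUT={a@B0, d@B0, d@B2, e@B4, f@B4}
  B5:   IN={a@B0, d@B0, d@B2, e@B4, f@B4}   OUT={a@B0, d@B5, e@B4, f@B4}

Merge at B3: IN[B3] = OUT[B0] ⊔ OUT[B2] ⊔ OUT[B4] = {a@B0, d@B0, d@B2, e@B1, e@B4, f@B2, f@B4}
Applying B3's transfer function to that IN value gives OUT[B3] (row B3 above).

Answer: {a@B0, d@B0, d@B2, e@B3, f@B3}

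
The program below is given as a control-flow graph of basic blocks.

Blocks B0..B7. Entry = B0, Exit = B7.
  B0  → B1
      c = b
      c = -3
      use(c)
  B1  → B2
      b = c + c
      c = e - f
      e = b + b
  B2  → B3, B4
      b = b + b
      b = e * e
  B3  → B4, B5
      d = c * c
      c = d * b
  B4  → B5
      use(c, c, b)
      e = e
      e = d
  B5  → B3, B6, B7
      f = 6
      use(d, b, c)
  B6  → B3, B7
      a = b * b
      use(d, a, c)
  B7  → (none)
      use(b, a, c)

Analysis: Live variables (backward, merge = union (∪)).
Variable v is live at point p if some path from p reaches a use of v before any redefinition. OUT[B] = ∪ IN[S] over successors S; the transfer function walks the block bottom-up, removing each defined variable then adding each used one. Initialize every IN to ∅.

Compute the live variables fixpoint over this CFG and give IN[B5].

Fixpoint table:
  B0:   IN={a, b, d, e, f}   OUT={a, c, d, e, f}
  B1:   IN={a, c, d, e, f}   OUT={a, b, c, d, e}
  B2:   IN={a, b, c, d, e}   OUT={a, b, c, d, e}
  B3:   IN={a, b, c, e}   OUT={a, b, c, d, e}
  B4:   IN={a, b, c, d, e}   OUT={a, b, c, d, e}
  B5:   IN={a, b, c, d, e}   OUT={a, b, c, d, e}
  B6:   IN={b, c, d, e}   OUT={a, b, c, e}
  B7:   IN={a, b, c}   OUT={}

Merge at B5: OUT[B5] = IN[B3] ⊔ IN[B6] ⊔ IN[B7] = {a, b, c, d, e}
Applying B5's transfer function to that OUT value gives IN[B5] (row B5 above).

Answer: {a, b, c, d, e}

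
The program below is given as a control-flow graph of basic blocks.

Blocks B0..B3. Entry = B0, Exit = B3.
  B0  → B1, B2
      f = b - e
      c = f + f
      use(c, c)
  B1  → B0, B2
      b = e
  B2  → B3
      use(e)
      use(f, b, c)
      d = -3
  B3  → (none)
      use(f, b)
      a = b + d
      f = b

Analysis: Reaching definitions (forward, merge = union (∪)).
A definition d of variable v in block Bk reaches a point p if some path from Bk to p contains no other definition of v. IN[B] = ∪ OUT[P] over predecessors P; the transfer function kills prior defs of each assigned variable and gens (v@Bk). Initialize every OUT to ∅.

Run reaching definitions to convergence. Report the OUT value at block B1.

Answer: {b@B1, c@B0, f@B0}

Trace:
Fixpoint table:
  B0:   IN={b@B1, c@B0, f@B0}   OUT={b@B1, c@B0, f@B0}
  B1:   IN={b@B1, c@B0, f@B0}   OUT={b@B1, c@B0, f@B0}
  B2:   IN={b@B1, c@B0, f@B0}   OUT={b@B1, c@B0, d@B2, f@B0}
  B3:   IN={b@B1, c@B0, d@B2, f@B0}   OUT={a@B3, b@B1, c@B0, d@B2, f@B3}

Merge at B1: IN[B1] = OUT[B0] = {b@B1, c@B0, f@B0}
Applying B1's transfer function to that IN value gives OUT[B1] (row B1 above).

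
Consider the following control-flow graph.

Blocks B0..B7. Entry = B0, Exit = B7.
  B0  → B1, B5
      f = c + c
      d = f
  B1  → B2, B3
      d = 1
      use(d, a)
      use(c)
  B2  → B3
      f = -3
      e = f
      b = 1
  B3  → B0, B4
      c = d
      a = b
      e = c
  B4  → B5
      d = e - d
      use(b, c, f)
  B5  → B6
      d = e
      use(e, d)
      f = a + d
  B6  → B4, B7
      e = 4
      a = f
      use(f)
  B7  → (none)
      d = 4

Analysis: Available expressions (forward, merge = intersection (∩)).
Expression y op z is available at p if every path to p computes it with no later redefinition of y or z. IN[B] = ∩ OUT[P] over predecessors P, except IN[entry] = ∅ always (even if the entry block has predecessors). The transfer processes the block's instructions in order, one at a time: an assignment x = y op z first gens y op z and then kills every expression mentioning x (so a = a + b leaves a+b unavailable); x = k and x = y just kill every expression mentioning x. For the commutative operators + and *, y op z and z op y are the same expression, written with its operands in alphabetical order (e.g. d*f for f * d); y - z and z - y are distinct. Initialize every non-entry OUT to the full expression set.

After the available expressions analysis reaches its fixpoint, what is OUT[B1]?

Per-block solution:
  B0:   IN={}   OUT={c+c}
  B1:   IN={c+c}   OUT={c+c}
  B2:   IN={c+c}   OUT={c+c}
  B3:   IN={c+c}   OUT={}
  B4:   IN={}   OUT={}
  B5:   IN={}   OUT={a+d}
  B6:   IN={a+d}   OUT={}
  B7:   IN={}   OUT={}

Merge at B1: IN[B1] = OUT[B0] = {c+c}
Applying B1's transfer function to that IN value gives OUT[B1] (row B1 above).

Answer: {c+c}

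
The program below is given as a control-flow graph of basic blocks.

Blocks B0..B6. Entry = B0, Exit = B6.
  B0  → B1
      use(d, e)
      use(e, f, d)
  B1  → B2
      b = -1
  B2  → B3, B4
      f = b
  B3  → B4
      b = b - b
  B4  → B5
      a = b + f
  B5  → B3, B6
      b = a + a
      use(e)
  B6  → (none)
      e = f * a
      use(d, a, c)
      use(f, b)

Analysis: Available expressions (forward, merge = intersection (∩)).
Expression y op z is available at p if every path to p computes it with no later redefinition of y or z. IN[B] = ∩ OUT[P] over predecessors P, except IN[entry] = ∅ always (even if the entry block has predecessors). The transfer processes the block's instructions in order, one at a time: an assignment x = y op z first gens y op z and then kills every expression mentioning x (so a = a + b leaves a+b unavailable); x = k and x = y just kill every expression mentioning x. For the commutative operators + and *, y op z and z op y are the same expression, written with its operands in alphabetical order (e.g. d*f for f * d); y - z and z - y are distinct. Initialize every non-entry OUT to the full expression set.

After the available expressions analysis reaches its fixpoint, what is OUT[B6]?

Converged values:
  B0: | IN={} | OUT={}
  B1: | IN={} | OUT={}
  B2: | IN={} | OUT={}
  B3: | IN={} | OUT={}
  B4: | IN={} | OUT={b+f}
  B5: | IN={b+f} | OUT={a+a}
  B6: | IN={a+a} | OUT={a*f, a+a}

Merge at B6: IN[B6] = OUT[B5] = {a+a}
Applying B6's transfer function to that IN value gives OUT[B6] (row B6 above).

Answer: {a*f, a+a}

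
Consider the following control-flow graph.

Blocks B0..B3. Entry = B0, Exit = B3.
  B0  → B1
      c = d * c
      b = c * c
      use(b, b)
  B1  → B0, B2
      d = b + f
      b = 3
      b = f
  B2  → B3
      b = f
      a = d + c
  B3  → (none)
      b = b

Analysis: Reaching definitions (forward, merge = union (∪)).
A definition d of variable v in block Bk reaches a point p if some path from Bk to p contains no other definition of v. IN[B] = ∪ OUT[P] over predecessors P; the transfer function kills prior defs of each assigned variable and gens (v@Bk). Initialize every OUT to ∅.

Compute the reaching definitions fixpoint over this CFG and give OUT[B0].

Answer: {b@B0, c@B0, d@B1}

Trace:
Fixpoint table:
  B0:  IN={b@B1, c@B0, d@B1}  OUT={b@B0, c@B0, d@B1}
  B1:  IN={b@B0, c@B0, d@B1}  OUT={b@B1, c@B0, d@B1}
  B2:  IN={b@B1, c@B0, d@B1}  OUT={a@B2, b@B2, c@B0, d@B1}
  B3:  IN={a@B2, b@B2, c@B0, d@B1}  OUT={a@B2, b@B3, c@B0, d@B1}

Merge at B0 (entry node, so the boundary value {} is joined with the incoming edge(s)): IN[B0] = {} ⊔ OUT[B1] = {b@B1, c@B0, d@B1}
Applying B0's transfer function to that IN value gives OUT[B0] (row B0 above).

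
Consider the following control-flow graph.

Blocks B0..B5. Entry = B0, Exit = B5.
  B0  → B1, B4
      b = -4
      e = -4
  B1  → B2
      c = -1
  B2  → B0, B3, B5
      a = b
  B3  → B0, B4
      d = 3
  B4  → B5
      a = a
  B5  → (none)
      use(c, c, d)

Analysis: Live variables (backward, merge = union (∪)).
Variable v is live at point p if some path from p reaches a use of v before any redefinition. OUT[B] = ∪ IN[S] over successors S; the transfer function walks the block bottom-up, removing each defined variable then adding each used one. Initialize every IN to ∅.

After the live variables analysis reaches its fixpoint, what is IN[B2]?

Answer: {b, c, d}

Derivation:
Fixpoint table:
  B0:  IN={a, c, d}  OUT={a, b, c, d}
  B1:  IN={b, d}  OUT={b, c, d}
  B2:  IN={b, c, d}  OUT={a, c, d}
  B3:  IN={a, c}  OUT={a, c, d}
  B4:  IN={a, c, d}  OUT={c, d}
  B5:  IN={c, d}  OUT={}

Merge at B2: OUT[B2] = IN[B0] ⊔ IN[B3] ⊔ IN[B5] = {a, c, d}
Applying B2's transfer function to that OUT value gives IN[B2] (row B2 above).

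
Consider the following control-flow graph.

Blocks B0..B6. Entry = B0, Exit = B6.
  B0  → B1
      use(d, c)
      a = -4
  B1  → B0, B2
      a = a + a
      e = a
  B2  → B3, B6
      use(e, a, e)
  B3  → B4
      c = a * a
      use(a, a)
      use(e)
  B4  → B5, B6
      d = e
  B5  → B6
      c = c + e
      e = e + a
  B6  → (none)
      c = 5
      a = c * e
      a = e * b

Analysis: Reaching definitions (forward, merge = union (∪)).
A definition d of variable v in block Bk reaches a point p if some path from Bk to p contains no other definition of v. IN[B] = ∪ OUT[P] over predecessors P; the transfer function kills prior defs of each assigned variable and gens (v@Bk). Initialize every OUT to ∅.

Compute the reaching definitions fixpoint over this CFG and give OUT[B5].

Answer: {a@B1, c@B5, d@B4, e@B5}

Derivation:
Per-block solution:
  B0:   IN={a@B1, e@B1}   OUT={a@B0, e@B1}
  B1:   IN={a@B0, e@B1}   OUT={a@B1, e@B1}
  B2:   IN={a@B1, e@B1}   OUT={a@B1, e@B1}
  B3:   IN={a@B1, e@B1}   OUT={a@B1, c@B3, e@B1}
  B4:   IN={a@B1, c@B3, e@B1}   OUT={a@B1, c@B3, d@B4, e@B1}
  B5:   IN={a@B1, c@B3, d@B4, e@B1}   OUT={a@B1, c@B5, d@B4, e@B5}
  B6:   IN={a@B1, c@B3, c@B5, d@B4, e@B1, e@B5}   OUT={a@B6, c@B6, d@B4, e@B1, e@B5}

Merge at B5: IN[B5] = OUT[B4] = {a@B1, c@B3, d@B4, e@B1}
Applying B5's transfer function to that IN value gives OUT[B5] (row B5 above).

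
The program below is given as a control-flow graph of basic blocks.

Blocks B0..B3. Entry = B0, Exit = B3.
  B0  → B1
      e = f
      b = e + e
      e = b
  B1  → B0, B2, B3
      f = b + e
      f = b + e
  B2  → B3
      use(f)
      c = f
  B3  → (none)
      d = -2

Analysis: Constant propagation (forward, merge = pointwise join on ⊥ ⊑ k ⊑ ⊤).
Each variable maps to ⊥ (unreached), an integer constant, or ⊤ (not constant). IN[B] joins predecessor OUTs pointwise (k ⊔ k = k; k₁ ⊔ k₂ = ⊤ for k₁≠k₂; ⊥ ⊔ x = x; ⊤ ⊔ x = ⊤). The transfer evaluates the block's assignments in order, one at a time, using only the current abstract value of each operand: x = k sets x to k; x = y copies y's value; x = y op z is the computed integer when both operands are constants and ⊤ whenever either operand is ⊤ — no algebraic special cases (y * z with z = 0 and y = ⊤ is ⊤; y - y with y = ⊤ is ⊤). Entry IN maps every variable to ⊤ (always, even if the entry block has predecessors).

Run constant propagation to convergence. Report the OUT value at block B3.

Per-block solution:
  B0: | IN=(all ⊤) | OUT=(all ⊤)
  B1: | IN=(all ⊤) | OUT=(all ⊤)
  B2: | IN=(all ⊤) | OUT=(all ⊤)
  B3: | IN=(all ⊤) | OUT={d:-2; rest ⊤}

Merge at B3: IN[B3] = OUT[B1] ⊔ OUT[B2] = {a: ⊤, b: ⊤, c: ⊤, d: ⊤, e: ⊤, f: ⊤}
Applying B3's transfer function to that IN value gives OUT[B3] (row B3 above).

Answer: {a: ⊤, b: ⊤, c: ⊤, d: -2, e: ⊤, f: ⊤}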